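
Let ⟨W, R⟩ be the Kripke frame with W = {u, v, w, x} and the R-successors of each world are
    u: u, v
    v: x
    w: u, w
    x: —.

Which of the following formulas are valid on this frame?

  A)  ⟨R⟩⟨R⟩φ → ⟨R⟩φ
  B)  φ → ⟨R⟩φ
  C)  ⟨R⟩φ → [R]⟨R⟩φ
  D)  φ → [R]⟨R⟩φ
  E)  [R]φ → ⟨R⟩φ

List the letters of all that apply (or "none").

none

R is not reflexive: not v R v.
R is not symmetric: u R v but not v R u.
R is not transitive: u R v and v R x but not u R x.
R is not euclidean: u R v and u R u but not v R u.
R is not serial: x has no R-successor.
(A) ⟨R⟩⟨R⟩φ → ⟨R⟩φ is the dual of axiom 4; it is valid on a frame exactly when R is transitive. R is not transitive, so not valid.
(B) φ → ⟨R⟩φ is the dual of axiom T, which corresponds to reflexivity. R is not reflexive — not valid.
(C) ⟨R⟩φ → [R]⟨R⟩φ is axiom 5, which corresponds to the euclidean property. R is not euclidean — not valid.
(D) φ → [R]⟨R⟩φ is axiom B, which corresponds to symmetry. R is not symmetric — not valid.
(E) [R]φ → ⟨R⟩φ is axiom D; it is valid on a frame exactly when R is serial. R is not serial, so not valid.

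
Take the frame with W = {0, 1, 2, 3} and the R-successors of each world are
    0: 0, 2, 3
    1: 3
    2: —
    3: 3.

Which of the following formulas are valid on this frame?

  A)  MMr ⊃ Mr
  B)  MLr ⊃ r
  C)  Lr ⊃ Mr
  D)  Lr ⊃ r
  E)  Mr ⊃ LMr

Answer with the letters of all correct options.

A

R is not reflexive: not 1 R 1.
R is not symmetric: 0 R 2 but not 2 R 0.
R is transitive: R is closed under composition.
R is not euclidean: 0 R 2 and 0 R 0 but not 2 R 0.
R is not serial: 2 has no R-successor.
(A) the dual of axiom 4: valid iff R is transitive. R is transitive — valid.
(B) MLr ⊃ r is the dual of axiom B; it is valid on a frame exactly when R is symmetric. R is not symmetric, so not valid.
(C) axiom D: valid iff R is serial. R is not serial — not valid.
(D) Lr ⊃ r is axiom T; it is valid on a frame exactly when R is reflexive. R is not reflexive, so not valid.
(E) Mr ⊃ LMr (axiom 5) characterises the euclidean frames. R is not euclidean — not valid.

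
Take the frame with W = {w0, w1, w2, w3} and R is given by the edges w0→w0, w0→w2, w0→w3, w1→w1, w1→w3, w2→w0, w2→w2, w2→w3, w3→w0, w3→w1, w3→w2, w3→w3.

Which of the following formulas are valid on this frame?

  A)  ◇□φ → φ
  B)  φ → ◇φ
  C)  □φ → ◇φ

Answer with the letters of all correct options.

A, B, C

R is reflexive: each world relates to itself.
R is symmetric: every R-edge is matched by its reverse.
R is serial: every world has an R-successor.
(A) ◇□φ → φ (the dual of axiom B) characterises the symmetric frames. R is symmetric — valid.
(B) φ → ◇φ (the dual of axiom T) characterises the reflexive frames. R is reflexive — valid.
(C) axiom D: valid iff R is serial. R is serial — valid.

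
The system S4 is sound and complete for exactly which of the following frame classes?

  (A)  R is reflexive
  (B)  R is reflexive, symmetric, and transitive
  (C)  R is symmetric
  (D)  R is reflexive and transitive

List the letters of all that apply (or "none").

D

(A) this class determines T (= KT), not S4.
(B) this class determines S5, not S4.
(C) this class determines KB, not S4.
(D) S4 is sound and complete for exactly this class.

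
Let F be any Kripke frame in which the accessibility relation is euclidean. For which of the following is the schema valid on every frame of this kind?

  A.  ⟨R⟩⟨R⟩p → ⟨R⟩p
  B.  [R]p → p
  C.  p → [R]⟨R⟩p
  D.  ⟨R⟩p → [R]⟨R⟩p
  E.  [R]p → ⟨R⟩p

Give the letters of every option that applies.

D

(A) ⟨R⟩⟨R⟩p → ⟨R⟩p is the dual of axiom 4, which corresponds to transitivity. Such an R need not be transitive — not valid.
(B) [R]p → p is axiom T, which corresponds to reflexivity. Such an R need not be reflexive — not valid.
(C) p → [R]⟨R⟩p is axiom B; it is valid on a frame exactly when R is symmetric. Such an R need not be symmetric, so not valid.
(D) axiom 5: valid iff R is euclidean. Every such R is euclidean — valid.
(E) axiom D: valid iff R is serial. Such an R need not be serial — not valid.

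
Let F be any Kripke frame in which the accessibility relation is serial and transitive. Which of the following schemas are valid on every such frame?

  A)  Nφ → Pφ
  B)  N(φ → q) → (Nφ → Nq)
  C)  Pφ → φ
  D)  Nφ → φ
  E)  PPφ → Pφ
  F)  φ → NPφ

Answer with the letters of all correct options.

A, B, E

(A) Nφ → Pφ is axiom D; it is valid on a frame exactly when R is serial. Every such R is serial, so valid.
(B) this is just K, valid on every normal frame.
(C) Pφ → φ is the converse of T; it holds exactly when R ⊆ identity. Such an R need not be a subset of the identity — not valid.
(D) axiom T: valid iff R is reflexive. Such an R need not be reflexive — not valid.
(E) PPφ → Pφ is the dual of axiom 4; it is valid on a frame exactly when R is transitive. Every such R is transitive, so valid.
(F) φ → NPφ is axiom B, which corresponds to symmetry. Such an R need not be symmetric — not valid.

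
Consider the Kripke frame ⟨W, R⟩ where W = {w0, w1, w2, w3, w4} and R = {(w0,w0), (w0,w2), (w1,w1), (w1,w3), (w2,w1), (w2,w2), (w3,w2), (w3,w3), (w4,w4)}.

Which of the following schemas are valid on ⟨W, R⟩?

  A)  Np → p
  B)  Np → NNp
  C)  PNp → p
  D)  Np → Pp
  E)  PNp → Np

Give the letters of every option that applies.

R is reflexive: each world relates to itself.
R is not symmetric: w0 R w2 but not w2 R w0.
R is not transitive: w0 R w2 and w2 R w1 but not w0 R w1.
R is not euclidean: w0 R w2 and w0 R w0 but not w2 R w0.
R is serial: every world has an R-successor.
(A) Np → p (axiom T) characterises the reflexive frames. R is reflexive — valid.
(B) Np → NNp (axiom 4) characterises the transitive frames. R is not transitive — not valid.
(C) PNp → p is the dual of axiom B; it is valid on a frame exactly when R is symmetric. R is not symmetric, so not valid.
(D) Np → Pp is axiom D, which corresponds to seriality. R is serial — valid.
(E) PNp → Np is the dual of axiom 5; it is valid on a frame exactly when R is euclidean. R is not euclidean, so not valid.

A, D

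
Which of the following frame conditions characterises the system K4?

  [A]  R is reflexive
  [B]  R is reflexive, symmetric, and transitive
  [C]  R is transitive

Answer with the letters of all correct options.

C

(A) this class determines T (= KT), not K4.
(B) this class determines S5, not K4.
(C) K4 is sound and complete for exactly this class.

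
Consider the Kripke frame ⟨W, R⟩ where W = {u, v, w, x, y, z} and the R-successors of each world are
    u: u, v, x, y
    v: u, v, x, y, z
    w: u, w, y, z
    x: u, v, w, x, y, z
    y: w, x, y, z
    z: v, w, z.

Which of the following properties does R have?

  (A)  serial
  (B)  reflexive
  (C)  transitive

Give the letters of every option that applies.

(A) serial: every world has an R-successor.
(B) reflexive: each world relates to itself.
(C) not transitive: u R v and v R z but not u R z.

A, B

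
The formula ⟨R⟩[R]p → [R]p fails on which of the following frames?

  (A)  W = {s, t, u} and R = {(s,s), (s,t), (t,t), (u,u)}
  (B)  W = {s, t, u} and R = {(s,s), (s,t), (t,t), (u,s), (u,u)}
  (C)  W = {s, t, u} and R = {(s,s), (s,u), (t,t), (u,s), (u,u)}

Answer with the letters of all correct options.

The schema ⟨R⟩[R]p → [R]p is the dual of axiom 5; it is valid on a frame iff R is euclidean.
(A) R is not euclidean (s R t and s R s but not t R s), so the schema fails here.
(B) R is not euclidean (s R t and s R s but not t R s), so the schema fails here.
(C) R is euclidean (any two R-successors of the same world are R-related), so the schema is valid here.

A, B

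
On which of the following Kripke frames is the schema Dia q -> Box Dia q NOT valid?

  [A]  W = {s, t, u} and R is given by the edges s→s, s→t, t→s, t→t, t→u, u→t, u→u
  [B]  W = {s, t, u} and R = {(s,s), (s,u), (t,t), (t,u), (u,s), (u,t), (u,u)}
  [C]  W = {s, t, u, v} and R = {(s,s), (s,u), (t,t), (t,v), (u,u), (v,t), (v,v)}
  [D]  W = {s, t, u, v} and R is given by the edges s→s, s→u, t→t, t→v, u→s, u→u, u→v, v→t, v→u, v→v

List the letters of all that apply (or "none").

The schema Dia q -> Box Dia q is axiom 5; it is valid on a frame iff R is euclidean.
(A) R is not euclidean (t R s and t R u but not s R u), so the schema fails here.
(B) R is not euclidean (u R s and u R t but not s R t), so the schema fails here.
(C) R is not euclidean (s R u and s R s but not u R s), so the schema fails here.
(D) R is not euclidean (u R s and u R v but not s R v), so the schema fails here.

A, B, C, D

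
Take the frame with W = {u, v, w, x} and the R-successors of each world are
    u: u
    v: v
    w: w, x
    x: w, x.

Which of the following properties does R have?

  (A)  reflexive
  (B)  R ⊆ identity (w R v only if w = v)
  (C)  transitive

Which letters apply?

A, C

(A) reflexive: each world relates to itself.
(B) not ⊆ identity: w R x with w ≠ x.
(C) transitive: R is closed under composition.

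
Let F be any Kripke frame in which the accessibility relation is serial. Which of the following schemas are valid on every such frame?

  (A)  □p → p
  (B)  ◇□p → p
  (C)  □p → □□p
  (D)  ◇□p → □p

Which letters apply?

(A) □p → p (axiom T) characterises the reflexive frames. Such an R need not be reflexive — not valid.
(B) ◇□p → p is the dual of axiom B; it is valid on a frame exactly when R is symmetric. Such an R need not be symmetric, so not valid.
(C) axiom 4: valid iff R is transitive. Such an R need not be transitive — not valid.
(D) ◇□p → □p is the dual of axiom 5; it is valid on a frame exactly when R is euclidean. Such an R need not be euclidean, so not valid.

none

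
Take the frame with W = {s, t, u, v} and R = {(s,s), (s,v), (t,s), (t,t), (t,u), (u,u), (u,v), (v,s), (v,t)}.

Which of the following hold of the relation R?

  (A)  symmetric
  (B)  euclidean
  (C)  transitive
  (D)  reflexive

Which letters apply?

(A) not symmetric: t R s but not s R t.
(B) not euclidean: t R s and t R t but not s R t.
(C) not transitive: s R v and v R t but not s R t.
(D) not reflexive: not v R v.

none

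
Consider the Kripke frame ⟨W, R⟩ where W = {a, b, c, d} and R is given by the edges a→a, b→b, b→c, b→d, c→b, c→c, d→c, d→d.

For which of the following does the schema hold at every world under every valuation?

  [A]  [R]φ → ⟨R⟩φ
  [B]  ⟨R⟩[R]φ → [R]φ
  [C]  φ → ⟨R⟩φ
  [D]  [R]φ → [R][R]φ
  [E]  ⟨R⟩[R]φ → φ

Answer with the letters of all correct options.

R is reflexive: each world relates to itself.
R is not symmetric: b R d but not d R b.
R is not transitive: c R b and b R d but not c R d.
R is not euclidean: b R c and b R d but not c R d.
R is serial: every world has an R-successor.
(A) [R]φ → ⟨R⟩φ is axiom D; it is valid on a frame exactly when R is serial. R is serial, so valid.
(B) the dual of axiom 5: valid iff R is euclidean. R is not euclidean — not valid.
(C) φ → ⟨R⟩φ (the dual of axiom T) characterises the reflexive frames. R is reflexive — valid.
(D) [R]φ → [R][R]φ is axiom 4, which corresponds to transitivity. R is not transitive — not valid.
(E) ⟨R⟩[R]φ → φ is the dual of axiom B; it is valid on a frame exactly when R is symmetric. R is not symmetric, so not valid.

A, C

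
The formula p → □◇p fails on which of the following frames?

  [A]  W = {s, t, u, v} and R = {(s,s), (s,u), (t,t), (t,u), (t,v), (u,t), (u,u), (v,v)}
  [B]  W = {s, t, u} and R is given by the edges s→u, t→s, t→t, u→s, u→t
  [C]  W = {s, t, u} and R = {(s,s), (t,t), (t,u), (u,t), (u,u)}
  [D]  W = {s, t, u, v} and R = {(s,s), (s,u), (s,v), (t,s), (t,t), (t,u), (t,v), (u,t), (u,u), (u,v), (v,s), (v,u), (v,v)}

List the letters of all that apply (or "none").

The schema p → □◇p is axiom B; it is valid on a frame iff R is symmetric.
(A) R is not symmetric (s R u but not u R s), so the schema fails here.
(B) R is not symmetric (t R s but not s R t), so the schema fails here.
(C) R is symmetric (every R-edge is matched by its reverse), so the schema is valid here.
(D) R is not symmetric (s R u but not u R s), so the schema fails here.

A, B, D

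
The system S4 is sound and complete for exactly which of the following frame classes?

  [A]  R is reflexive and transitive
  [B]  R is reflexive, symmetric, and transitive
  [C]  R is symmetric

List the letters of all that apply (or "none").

A

(A) S4 is sound and complete for exactly this class.
(B) this class determines S5, not S4.
(C) this class determines KB, not S4.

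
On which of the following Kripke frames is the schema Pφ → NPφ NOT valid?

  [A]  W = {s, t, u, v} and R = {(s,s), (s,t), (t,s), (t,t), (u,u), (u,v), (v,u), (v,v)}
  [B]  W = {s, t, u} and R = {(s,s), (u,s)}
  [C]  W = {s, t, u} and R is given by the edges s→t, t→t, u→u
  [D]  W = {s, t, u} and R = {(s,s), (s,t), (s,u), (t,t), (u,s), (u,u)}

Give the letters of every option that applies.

D

The schema Pφ → NPφ is axiom 5; it is valid on a frame iff R is euclidean.
(A) R is euclidean (any two R-successors of the same world are R-related), so the schema is valid here.
(B) R is euclidean (any two R-successors of the same world are R-related), so the schema is valid here.
(C) R is euclidean (any two R-successors of the same world are R-related), so the schema is valid here.
(D) R is not euclidean (s R t and s R s but not t R s), so the schema fails here.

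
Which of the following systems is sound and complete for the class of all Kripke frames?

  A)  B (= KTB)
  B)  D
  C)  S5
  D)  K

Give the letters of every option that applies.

(A) B (= KTB) is determined by the class of reflexive and symmetric frames.
(B) D is determined by the class of serial frames.
(C) S5 is determined by the class of reflexive, symmetric, and transitive frames.
(D) K is determined by exactly this class.

D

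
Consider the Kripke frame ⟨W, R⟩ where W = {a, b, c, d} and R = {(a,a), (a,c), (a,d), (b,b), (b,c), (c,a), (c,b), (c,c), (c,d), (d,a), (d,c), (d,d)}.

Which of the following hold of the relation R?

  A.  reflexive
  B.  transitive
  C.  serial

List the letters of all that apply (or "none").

A, C

(A) reflexive: each world relates to itself.
(B) not transitive: a R c and c R b but not a R b.
(C) serial: every world has an R-successor.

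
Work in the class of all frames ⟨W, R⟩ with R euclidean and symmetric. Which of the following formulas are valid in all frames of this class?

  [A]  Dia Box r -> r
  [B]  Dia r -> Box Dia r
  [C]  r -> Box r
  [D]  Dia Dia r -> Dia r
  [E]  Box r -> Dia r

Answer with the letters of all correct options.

A, B, D

A symmetric euclidean relation is transitive (uRv and vRw give vRu by symmetry, then uRw by the euclidean condition, applied at v).
(A) the dual of axiom B: valid iff R is symmetric. Every such R is symmetric — valid.
(B) axiom 5: valid iff R is euclidean. Every such R is euclidean — valid.
(C) r -> Box r is valid only on frames where every R-edge is a self-loop. Such an R need not be a subset of the identity — not valid.
(D) the dual of axiom 4: valid iff R is transitive. Every such R is transitive — valid.
(E) axiom D: valid iff R is serial. Such an R need not be serial — not valid.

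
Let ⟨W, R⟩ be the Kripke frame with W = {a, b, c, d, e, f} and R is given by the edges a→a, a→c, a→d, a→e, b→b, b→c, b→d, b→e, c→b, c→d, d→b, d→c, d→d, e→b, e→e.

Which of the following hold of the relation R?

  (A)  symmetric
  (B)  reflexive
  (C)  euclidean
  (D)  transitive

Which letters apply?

none

(A) not symmetric: a R c but not c R a.
(B) not reflexive: not c R c.
(C) not euclidean: a R c and a R a but not c R a.
(D) not transitive: a R c and c R b but not a R b.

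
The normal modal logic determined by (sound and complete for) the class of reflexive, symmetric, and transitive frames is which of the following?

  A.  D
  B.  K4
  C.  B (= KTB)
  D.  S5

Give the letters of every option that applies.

(A) D is determined by the class of serial frames.
(B) K4 is determined by the class of transitive frames.
(C) B (= KTB) is determined by the class of reflexive and symmetric frames.
(D) S5 is determined by exactly this class.

D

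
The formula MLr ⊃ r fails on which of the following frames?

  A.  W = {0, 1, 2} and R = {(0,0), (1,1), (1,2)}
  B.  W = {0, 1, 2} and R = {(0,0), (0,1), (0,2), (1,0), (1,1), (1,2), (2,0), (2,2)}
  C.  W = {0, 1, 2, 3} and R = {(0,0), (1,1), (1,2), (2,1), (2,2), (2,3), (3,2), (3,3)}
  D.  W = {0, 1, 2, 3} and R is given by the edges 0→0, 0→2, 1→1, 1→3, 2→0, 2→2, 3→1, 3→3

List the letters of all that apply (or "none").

The schema MLr ⊃ r is the dual of axiom B; it is valid on a frame iff R is symmetric.
(A) R is not symmetric (1 R 2 but not 2 R 1), so the schema fails here.
(B) R is not symmetric (1 R 2 but not 2 R 1), so the schema fails here.
(C) R is symmetric (every R-edge is matched by its reverse), so the schema is valid here.
(D) R is symmetric (every R-edge is matched by its reverse), so the schema is valid here.

A, B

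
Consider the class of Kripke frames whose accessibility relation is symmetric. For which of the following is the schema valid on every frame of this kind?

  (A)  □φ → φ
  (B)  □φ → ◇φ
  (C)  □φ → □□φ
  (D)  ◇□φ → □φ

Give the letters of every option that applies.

none

(A) □φ → φ (axiom T) characterises the reflexive frames. Such an R need not be reflexive — not valid.
(B) □φ → ◇φ is axiom D; it is valid on a frame exactly when R is serial. Such an R need not be serial, so not valid.
(C) □φ → □□φ is axiom 4, which corresponds to transitivity. Such an R need not be transitive — not valid.
(D) ◇□φ → □φ is the dual of axiom 5; it is valid on a frame exactly when R is euclidean. Such an R need not be euclidean, so not valid.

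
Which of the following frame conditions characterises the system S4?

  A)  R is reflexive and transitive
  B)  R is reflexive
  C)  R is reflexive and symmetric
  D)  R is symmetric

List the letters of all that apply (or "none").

A

(A) S4 is sound and complete for exactly this class.
(B) this class determines T (= KT), not S4.
(C) this class determines B (= KTB), not S4.
(D) this class determines KB, not S4.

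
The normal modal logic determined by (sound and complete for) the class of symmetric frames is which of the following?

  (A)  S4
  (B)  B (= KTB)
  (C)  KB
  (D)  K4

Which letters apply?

(A) S4 is determined by the class of reflexive and transitive frames.
(B) B (= KTB) is determined by the class of reflexive and symmetric frames.
(C) KB is determined by exactly this class.
(D) K4 is determined by the class of transitive frames.

C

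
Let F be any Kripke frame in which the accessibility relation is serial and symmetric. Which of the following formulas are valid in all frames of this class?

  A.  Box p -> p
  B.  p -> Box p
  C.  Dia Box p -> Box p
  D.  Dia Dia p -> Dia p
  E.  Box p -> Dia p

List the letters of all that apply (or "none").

E

(A) axiom T: valid iff R is reflexive. Such an R need not be reflexive — not valid.
(B) p -> Box p is valid only on frames where every R-edge is a self-loop. Such an R need not be a subset of the identity — not valid.
(C) Dia Box p -> Box p is the dual of axiom 5, which corresponds to the euclidean property. Such an R need not be euclidean — not valid.
(D) Dia Dia p -> Dia p is the dual of axiom 4, which corresponds to transitivity. Such an R need not be transitive — not valid.
(E) Box p -> Dia p is axiom D; it is valid on a frame exactly when R is serial. Every such R is serial, so valid.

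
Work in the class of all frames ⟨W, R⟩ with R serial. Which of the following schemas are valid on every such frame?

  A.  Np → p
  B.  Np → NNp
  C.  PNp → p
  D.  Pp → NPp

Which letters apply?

none

(A) axiom T: valid iff R is reflexive. Such an R need not be reflexive — not valid.
(B) Np → NNp (axiom 4) characterises the transitive frames. Such an R need not be transitive — not valid.
(C) the dual of axiom B: valid iff R is symmetric. Such an R need not be symmetric — not valid.
(D) Pp → NPp (axiom 5) characterises the euclidean frames. Such an R need not be euclidean — not valid.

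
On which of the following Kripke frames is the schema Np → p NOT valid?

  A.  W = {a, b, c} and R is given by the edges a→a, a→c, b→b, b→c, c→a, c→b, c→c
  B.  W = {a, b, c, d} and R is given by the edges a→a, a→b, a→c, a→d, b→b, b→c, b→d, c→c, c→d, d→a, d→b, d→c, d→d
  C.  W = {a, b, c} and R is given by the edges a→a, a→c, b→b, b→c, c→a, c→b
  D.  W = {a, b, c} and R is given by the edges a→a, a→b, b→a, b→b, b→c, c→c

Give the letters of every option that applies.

C

The schema Np → p is axiom T; it is valid on a frame iff R is reflexive.
(A) R is reflexive (each world relates to itself), so the schema is valid here.
(B) R is reflexive (each world relates to itself), so the schema is valid here.
(C) R is not reflexive (not c R c), so the schema fails here.
(D) R is reflexive (each world relates to itself), so the schema is valid here.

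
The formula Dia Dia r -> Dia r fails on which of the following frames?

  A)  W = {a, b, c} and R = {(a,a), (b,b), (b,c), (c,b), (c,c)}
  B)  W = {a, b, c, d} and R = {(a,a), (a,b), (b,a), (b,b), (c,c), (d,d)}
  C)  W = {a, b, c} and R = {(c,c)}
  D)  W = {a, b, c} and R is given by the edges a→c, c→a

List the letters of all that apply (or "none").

The schema Dia Dia r -> Dia r is the dual of axiom 4; it is valid on a frame iff R is transitive.
(A) R is transitive (R is closed under composition), so the schema is valid here.
(B) R is transitive (R is closed under composition), so the schema is valid here.
(C) R is transitive (R is closed under composition), so the schema is valid here.
(D) R is not transitive (a R c and c R a but not a R a), so the schema fails here.

D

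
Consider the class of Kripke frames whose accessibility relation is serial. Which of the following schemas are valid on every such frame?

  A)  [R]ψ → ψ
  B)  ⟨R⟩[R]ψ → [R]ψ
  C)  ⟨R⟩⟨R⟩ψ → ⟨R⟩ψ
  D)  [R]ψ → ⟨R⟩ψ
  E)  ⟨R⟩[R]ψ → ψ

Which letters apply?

D

(A) [R]ψ → ψ is axiom T; it is valid on a frame exactly when R is reflexive. Such an R need not be reflexive, so not valid.
(B) ⟨R⟩[R]ψ → [R]ψ is the dual of axiom 5; it is valid on a frame exactly when R is euclidean. Such an R need not be euclidean, so not valid.
(C) ⟨R⟩⟨R⟩ψ → ⟨R⟩ψ is the dual of axiom 4, which corresponds to transitivity. Such an R need not be transitive — not valid.
(D) [R]ψ → ⟨R⟩ψ (axiom D) characterises the serial frames. Every such R is serial — valid.
(E) ⟨R⟩[R]ψ → ψ is the dual of axiom B, which corresponds to symmetry. Such an R need not be symmetric — not valid.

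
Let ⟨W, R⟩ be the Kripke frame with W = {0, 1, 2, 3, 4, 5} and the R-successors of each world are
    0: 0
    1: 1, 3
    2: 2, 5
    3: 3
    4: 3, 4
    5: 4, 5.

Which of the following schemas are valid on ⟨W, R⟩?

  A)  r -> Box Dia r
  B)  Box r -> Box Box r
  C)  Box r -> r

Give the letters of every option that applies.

R is reflexive: each world relates to itself.
R is not symmetric: 1 R 3 but not 3 R 1.
R is not transitive: 2 R 5 and 5 R 4 but not 2 R 4.
(A) r -> Box Dia r (axiom B) characterises the symmetric frames. R is not symmetric — not valid.
(B) Box r -> Box Box r (axiom 4) characterises the transitive frames. R is not transitive — not valid.
(C) axiom T: valid iff R is reflexive. R is reflexive — valid.

C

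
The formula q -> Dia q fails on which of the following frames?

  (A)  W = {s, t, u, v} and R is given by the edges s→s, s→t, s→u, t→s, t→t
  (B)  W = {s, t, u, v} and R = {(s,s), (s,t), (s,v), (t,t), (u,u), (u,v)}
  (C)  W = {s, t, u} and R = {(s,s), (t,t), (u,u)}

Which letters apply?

A, B

The schema q -> Dia q is the dual of axiom T; it is valid on a frame iff R is reflexive.
(A) R is not reflexive (not u R u), so the schema fails here.
(B) R is not reflexive (not v R v), so the schema fails here.
(C) R is reflexive (each world relates to itself), so the schema is valid here.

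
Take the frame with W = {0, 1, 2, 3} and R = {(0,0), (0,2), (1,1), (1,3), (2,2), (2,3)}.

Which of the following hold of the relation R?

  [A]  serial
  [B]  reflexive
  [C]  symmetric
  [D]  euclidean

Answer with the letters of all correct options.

(A) not serial: 3 has no R-successor.
(B) not reflexive: not 3 R 3.
(C) not symmetric: 0 R 2 but not 2 R 0.
(D) not euclidean: 0 R 2 and 0 R 0 but not 2 R 0.

none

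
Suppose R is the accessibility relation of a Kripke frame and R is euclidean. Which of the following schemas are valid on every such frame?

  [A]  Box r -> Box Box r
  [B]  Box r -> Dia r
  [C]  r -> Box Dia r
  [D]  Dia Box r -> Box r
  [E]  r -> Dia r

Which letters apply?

(A) Box r -> Box Box r (axiom 4) characterises the transitive frames. Such an R need not be transitive — not valid.
(B) Box r -> Dia r is axiom D; it is valid on a frame exactly when R is serial. Such an R need not be serial, so not valid.
(C) r -> Box Dia r (axiom B) characterises the symmetric frames. Such an R need not be symmetric — not valid.
(D) Dia Box r -> Box r (the dual of axiom 5) characterises the euclidean frames. Every such R is euclidean — valid.
(E) r -> Dia r is the dual of axiom T, which corresponds to reflexivity. Such an R need not be reflexive — not valid.

D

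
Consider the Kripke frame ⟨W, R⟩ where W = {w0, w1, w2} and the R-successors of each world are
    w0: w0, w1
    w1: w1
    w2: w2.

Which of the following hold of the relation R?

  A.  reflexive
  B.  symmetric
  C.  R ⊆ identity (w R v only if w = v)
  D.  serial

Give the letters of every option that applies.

A, D

(A) reflexive: each world relates to itself.
(B) not symmetric: w0 R w1 but not w1 R w0.
(C) not ⊆ identity: w0 R w1 with w0 ≠ w1.
(D) serial: every world has an R-successor.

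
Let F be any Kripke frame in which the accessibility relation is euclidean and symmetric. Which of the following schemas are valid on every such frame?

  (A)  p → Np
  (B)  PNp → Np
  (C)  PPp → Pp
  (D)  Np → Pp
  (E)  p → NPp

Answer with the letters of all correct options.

A symmetric euclidean relation is transitive (uRv and vRw give vRu by symmetry, then uRw by the euclidean condition, applied at v).
(A) p → Np is equivalent to ◇p→p; it holds exactly when R ⊆ identity. Such an R need not be a subset of the identity — not valid.
(B) PNp → Np (the dual of axiom 5) characterises the euclidean frames. Every such R is euclidean — valid.
(C) the dual of axiom 4: valid iff R is transitive. Every such R is transitive — valid.
(D) Np → Pp is axiom D, which corresponds to seriality. Such an R need not be serial — not valid.
(E) p → NPp is axiom B, which corresponds to symmetry. Every such R is symmetric — valid.

B, C, E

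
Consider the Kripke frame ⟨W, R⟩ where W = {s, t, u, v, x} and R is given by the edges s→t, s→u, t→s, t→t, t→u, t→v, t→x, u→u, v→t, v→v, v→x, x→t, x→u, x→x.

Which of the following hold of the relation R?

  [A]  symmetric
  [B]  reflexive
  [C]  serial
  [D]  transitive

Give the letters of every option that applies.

C

(A) not symmetric: s R u but not u R s.
(B) not reflexive: not s R s.
(C) serial: every world has an R-successor.
(D) not transitive: s R t and t R s but not s R s.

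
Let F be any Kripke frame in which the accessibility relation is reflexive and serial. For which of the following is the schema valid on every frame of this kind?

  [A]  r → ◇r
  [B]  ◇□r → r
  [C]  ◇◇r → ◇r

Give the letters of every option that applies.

(A) r → ◇r (the dual of axiom T) characterises the reflexive frames. Every such R is reflexive — valid.
(B) the dual of axiom B: valid iff R is symmetric. Such an R need not be symmetric — not valid.
(C) ◇◇r → ◇r (the dual of axiom 4) characterises the transitive frames. Such an R need not be transitive — not valid.

A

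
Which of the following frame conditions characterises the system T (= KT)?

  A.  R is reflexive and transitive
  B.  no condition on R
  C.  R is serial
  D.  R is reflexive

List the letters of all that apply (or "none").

D

(A) this class determines S4, not T (= KT).
(B) this class determines K, not T (= KT).
(C) this class determines D, not T (= KT).
(D) T (= KT) is sound and complete for exactly this class.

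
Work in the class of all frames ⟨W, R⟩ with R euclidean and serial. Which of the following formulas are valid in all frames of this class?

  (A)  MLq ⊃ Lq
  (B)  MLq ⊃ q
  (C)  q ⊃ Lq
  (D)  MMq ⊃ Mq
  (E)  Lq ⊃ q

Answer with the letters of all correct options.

A

(A) MLq ⊃ Lq is the dual of axiom 5, which corresponds to the euclidean property. Every such R is euclidean — valid.
(B) MLq ⊃ q (the dual of axiom B) characterises the symmetric frames. Such an R need not be symmetric — not valid.
(C) q ⊃ Lq is valid only on frames where every R-edge is a self-loop. Such an R need not be a subset of the identity — not valid.
(D) MMq ⊃ Mq is the dual of axiom 4, which corresponds to transitivity. Such an R need not be transitive — not valid.
(E) axiom T: valid iff R is reflexive. Such an R need not be reflexive — not valid.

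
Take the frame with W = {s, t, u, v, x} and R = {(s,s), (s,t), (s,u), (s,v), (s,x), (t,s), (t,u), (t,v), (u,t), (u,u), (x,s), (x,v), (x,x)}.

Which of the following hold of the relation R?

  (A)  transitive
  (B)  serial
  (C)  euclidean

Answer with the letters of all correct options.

none

(A) not transitive: t R s and s R t but not t R t.
(B) not serial: v has no R-successor.
(C) not euclidean: s R t and s R x but not t R x.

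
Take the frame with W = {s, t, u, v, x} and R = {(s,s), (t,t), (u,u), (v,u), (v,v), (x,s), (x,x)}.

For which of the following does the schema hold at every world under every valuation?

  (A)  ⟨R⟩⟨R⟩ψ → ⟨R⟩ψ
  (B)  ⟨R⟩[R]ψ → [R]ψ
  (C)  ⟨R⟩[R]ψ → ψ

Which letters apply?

A

R is not symmetric: v R u but not u R v.
R is transitive: R is closed under composition.
R is not euclidean: v R u and v R v but not u R v.
(A) ⟨R⟩⟨R⟩ψ → ⟨R⟩ψ is the dual of axiom 4; it is valid on a frame exactly when R is transitive. R is transitive, so valid.
(B) ⟨R⟩[R]ψ → [R]ψ is the dual of axiom 5, which corresponds to the euclidean property. R is not euclidean — not valid.
(C) ⟨R⟩[R]ψ → ψ is the dual of axiom B, which corresponds to symmetry. R is not symmetric — not valid.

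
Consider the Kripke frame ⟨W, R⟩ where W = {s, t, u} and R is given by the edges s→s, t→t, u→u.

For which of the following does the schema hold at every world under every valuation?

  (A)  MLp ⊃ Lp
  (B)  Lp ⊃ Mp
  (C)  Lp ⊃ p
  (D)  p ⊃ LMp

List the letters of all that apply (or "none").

A, B, C, D

R is reflexive: each world relates to itself.
R is symmetric: every R-edge is matched by its reverse.
R is euclidean: any two R-successors of the same world are R-related.
R is serial: every world has an R-successor.
(A) MLp ⊃ Lp is the dual of axiom 5, which corresponds to the euclidean property. R is euclidean — valid.
(B) axiom D: valid iff R is serial. R is serial — valid.
(C) Lp ⊃ p (axiom T) characterises the reflexive frames. R is reflexive — valid.
(D) p ⊃ LMp (axiom B) characterises the symmetric frames. R is symmetric — valid.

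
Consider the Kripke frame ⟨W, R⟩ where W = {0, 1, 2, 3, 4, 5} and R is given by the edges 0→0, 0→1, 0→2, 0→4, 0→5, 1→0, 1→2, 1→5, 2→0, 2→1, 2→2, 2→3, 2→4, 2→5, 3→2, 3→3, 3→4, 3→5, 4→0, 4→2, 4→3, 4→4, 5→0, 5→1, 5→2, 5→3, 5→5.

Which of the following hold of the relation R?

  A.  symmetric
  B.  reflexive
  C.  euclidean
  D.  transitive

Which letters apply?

(A) symmetric: every R-edge is matched by its reverse.
(B) not reflexive: not 1 R 1.
(C) not euclidean: 0 R 1 and 0 R 4 but not 1 R 4.
(D) not transitive: 0 R 2 and 2 R 3 but not 0 R 3.

A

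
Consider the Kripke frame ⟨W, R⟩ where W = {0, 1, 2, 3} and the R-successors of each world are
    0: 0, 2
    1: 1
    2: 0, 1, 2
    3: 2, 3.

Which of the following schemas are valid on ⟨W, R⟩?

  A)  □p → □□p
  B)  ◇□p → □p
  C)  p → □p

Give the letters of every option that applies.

R is not transitive: 0 R 2 and 2 R 1 but not 0 R 1.
R is not euclidean: 2 R 0 and 2 R 1 but not 0 R 1.
R is not a subset of the identity: 0 R 2 with 0 ≠ 2.
(A) □p → □□p is axiom 4; it is valid on a frame exactly when R is transitive. R is not transitive, so not valid.
(B) the dual of axiom 5: valid iff R is euclidean. R is not euclidean — not valid.
(C) p → □p (equivalent to ◇p→p) corresponds to R being a subset of the identity. Here R ⊄ identity, so not valid.

none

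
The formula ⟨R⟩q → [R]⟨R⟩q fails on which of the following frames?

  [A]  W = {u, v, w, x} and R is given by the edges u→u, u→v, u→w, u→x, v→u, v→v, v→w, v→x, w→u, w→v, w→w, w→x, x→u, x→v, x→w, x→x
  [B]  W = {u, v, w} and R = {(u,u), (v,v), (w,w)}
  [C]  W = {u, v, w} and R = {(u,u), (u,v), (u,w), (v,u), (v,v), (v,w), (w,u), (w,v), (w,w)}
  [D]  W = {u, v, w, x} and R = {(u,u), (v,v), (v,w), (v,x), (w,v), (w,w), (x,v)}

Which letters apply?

D

The schema ⟨R⟩q → [R]⟨R⟩q is axiom 5; it is valid on a frame iff R is euclidean.
(A) R is euclidean (any two R-successors of the same world are R-related), so the schema is valid here.
(B) R is euclidean (any two R-successors of the same world are R-related), so the schema is valid here.
(C) R is euclidean (any two R-successors of the same world are R-related), so the schema is valid here.
(D) R is not euclidean (v R w and v R x but not w R x), so the schema fails here.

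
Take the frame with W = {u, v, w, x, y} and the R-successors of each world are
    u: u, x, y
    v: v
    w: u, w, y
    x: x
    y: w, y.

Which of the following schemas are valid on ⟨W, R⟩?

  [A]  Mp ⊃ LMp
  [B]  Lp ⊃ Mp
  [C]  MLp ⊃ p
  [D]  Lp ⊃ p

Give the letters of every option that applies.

B, D

R is reflexive: each world relates to itself.
R is not symmetric: u R x but not x R u.
R is not euclidean: u R x and u R u but not x R u.
R is serial: every world has an R-successor.
(A) Mp ⊃ LMp is axiom 5; it is valid on a frame exactly when R is euclidean. R is not euclidean, so not valid.
(B) Lp ⊃ Mp is axiom D; it is valid on a frame exactly when R is serial. R is serial, so valid.
(C) MLp ⊃ p is the dual of axiom B, which corresponds to symmetry. R is not symmetric — not valid.
(D) axiom T: valid iff R is reflexive. R is reflexive — valid.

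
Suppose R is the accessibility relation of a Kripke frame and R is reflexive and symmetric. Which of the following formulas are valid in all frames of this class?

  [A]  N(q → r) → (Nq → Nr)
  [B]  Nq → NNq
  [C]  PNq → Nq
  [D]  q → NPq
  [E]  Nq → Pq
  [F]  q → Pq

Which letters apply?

Reflexive relations are serial.
(A) N(q → r) → (Nq → Nr) is the K axiom; it holds on all frames — valid.
(B) axiom 4: valid iff R is transitive. Such an R need not be transitive — not valid.
(C) the dual of axiom 5: valid iff R is euclidean. Such an R need not be euclidean — not valid.
(D) q → NPq is axiom B; it is valid on a frame exactly when R is symmetric. Every such R is symmetric, so valid.
(E) Nq → Pq is axiom D; it is valid on a frame exactly when R is serial. Every such R is serial, so valid.
(F) q → Pq is the dual of axiom T, which corresponds to reflexivity. Every such R is reflexive — valid.

A, D, E, F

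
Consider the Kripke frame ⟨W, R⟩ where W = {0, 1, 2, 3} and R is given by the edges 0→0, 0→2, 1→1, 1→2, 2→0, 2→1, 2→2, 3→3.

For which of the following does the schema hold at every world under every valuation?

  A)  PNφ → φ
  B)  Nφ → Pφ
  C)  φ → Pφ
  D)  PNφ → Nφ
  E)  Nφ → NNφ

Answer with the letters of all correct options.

R is reflexive: each world relates to itself.
R is symmetric: every R-edge is matched by its reverse.
R is not transitive: 0 R 2 and 2 R 1 but not 0 R 1.
R is not euclidean: 2 R 0 and 2 R 1 but not 0 R 1.
R is serial: every world has an R-successor.
(A) the dual of axiom B: valid iff R is symmetric. R is symmetric — valid.
(B) Nφ → Pφ (axiom D) characterises the serial frames. R is serial — valid.
(C) φ → Pφ is the dual of axiom T; it is valid on a frame exactly when R is reflexive. R is reflexive, so valid.
(D) PNφ → Nφ (the dual of axiom 5) characterises the euclidean frames. R is not euclidean — not valid.
(E) Nφ → NNφ is axiom 4, which corresponds to transitivity. R is not transitive — not valid.

A, B, C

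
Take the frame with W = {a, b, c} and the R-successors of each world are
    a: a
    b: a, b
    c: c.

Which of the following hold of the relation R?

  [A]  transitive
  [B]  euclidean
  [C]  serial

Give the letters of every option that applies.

(A) transitive: R is closed under composition.
(B) not euclidean: b R a and b R b but not a R b.
(C) serial: every world has an R-successor.

A, C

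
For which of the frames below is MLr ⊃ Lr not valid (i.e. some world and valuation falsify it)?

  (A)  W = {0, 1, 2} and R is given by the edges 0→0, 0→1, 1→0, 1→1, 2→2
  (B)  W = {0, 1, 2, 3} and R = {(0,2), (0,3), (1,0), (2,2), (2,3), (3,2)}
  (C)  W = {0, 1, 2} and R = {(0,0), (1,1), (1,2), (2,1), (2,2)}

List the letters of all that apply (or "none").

The schema MLr ⊃ Lr is the dual of axiom 5; it is valid on a frame iff R is euclidean.
(A) R is euclidean (any two R-successors of the same world are R-related), so the schema is valid here.
(B) R is not euclidean (0 R 3 and 0 R 3 but not 3 R 3), so the schema fails here.
(C) R is euclidean (any two R-successors of the same world are R-related), so the schema is valid here.

B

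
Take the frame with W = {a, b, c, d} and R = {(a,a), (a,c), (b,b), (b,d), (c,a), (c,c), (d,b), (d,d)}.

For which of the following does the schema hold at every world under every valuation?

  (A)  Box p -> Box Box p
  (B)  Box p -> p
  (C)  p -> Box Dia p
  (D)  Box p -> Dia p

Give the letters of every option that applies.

A, B, C, D

R is reflexive: each world relates to itself.
R is symmetric: every R-edge is matched by its reverse.
R is transitive: R is closed under composition.
R is serial: every world has an R-successor.
(A) Box p -> Box Box p is axiom 4; it is valid on a frame exactly when R is transitive. R is transitive, so valid.
(B) Box p -> p is axiom T, which corresponds to reflexivity. R is reflexive — valid.
(C) axiom B: valid iff R is symmetric. R is symmetric — valid.
(D) Box p -> Dia p (axiom D) characterises the serial frames. R is serial — valid.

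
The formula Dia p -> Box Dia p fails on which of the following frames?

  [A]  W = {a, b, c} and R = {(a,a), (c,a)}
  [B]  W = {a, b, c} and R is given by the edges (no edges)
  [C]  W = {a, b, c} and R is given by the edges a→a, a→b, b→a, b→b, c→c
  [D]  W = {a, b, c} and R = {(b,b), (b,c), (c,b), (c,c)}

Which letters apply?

none

The schema Dia p -> Box Dia p is axiom 5; it is valid on a frame iff R is euclidean.
(A) R is euclidean (any two R-successors of the same world are R-related), so the schema is valid here.
(B) R is euclidean (any two R-successors of the same world are R-related), so the schema is valid here.
(C) R is euclidean (any two R-successors of the same world are R-related), so the schema is valid here.
(D) R is euclidean (any two R-successors of the same world are R-related), so the schema is valid here.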